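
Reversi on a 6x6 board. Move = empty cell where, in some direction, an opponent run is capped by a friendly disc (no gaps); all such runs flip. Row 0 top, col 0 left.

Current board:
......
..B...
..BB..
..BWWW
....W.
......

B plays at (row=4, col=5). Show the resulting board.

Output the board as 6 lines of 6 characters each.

Place B at (4,5); scan 8 dirs for brackets.
Dir NW: opp run (3,4) capped by B -> flip
Dir N: opp run (3,5), next='.' -> no flip
Dir NE: edge -> no flip
Dir W: opp run (4,4), next='.' -> no flip
Dir E: edge -> no flip
Dir SW: first cell '.' (not opp) -> no flip
Dir S: first cell '.' (not opp) -> no flip
Dir SE: edge -> no flip
All flips: (3,4)

Answer: ......
..B...
..BB..
..BWBW
....WB
......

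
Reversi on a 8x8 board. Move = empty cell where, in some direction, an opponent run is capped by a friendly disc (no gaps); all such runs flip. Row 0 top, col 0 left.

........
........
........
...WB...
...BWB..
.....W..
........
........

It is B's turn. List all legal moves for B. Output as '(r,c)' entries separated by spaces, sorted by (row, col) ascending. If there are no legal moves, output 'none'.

Answer: (2,3) (3,2) (5,4) (6,5)

Derivation:
(2,2): no bracket -> illegal
(2,3): flips 1 -> legal
(2,4): no bracket -> illegal
(3,2): flips 1 -> legal
(3,5): no bracket -> illegal
(4,2): no bracket -> illegal
(4,6): no bracket -> illegal
(5,3): no bracket -> illegal
(5,4): flips 1 -> legal
(5,6): no bracket -> illegal
(6,4): no bracket -> illegal
(6,5): flips 1 -> legal
(6,6): no bracket -> illegal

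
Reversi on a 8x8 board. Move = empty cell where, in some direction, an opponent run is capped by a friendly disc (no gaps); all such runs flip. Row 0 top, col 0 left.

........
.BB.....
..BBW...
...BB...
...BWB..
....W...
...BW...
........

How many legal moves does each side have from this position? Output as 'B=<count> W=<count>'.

Answer: B=6 W=8

Derivation:
-- B to move --
(1,3): no bracket -> illegal
(1,4): flips 1 -> legal
(1,5): flips 1 -> legal
(2,5): flips 1 -> legal
(3,5): no bracket -> illegal
(5,3): no bracket -> illegal
(5,5): flips 1 -> legal
(6,5): flips 2 -> legal
(7,3): no bracket -> illegal
(7,4): flips 3 -> legal
(7,5): no bracket -> illegal
B mobility = 6
-- W to move --
(0,0): flips 3 -> legal
(0,1): no bracket -> illegal
(0,2): no bracket -> illegal
(0,3): no bracket -> illegal
(1,0): no bracket -> illegal
(1,3): no bracket -> illegal
(1,4): no bracket -> illegal
(2,0): no bracket -> illegal
(2,1): flips 2 -> legal
(2,5): no bracket -> illegal
(3,1): no bracket -> illegal
(3,2): flips 1 -> legal
(3,5): no bracket -> illegal
(3,6): flips 1 -> legal
(4,2): flips 2 -> legal
(4,6): flips 1 -> legal
(5,2): no bracket -> illegal
(5,3): no bracket -> illegal
(5,5): no bracket -> illegal
(5,6): no bracket -> illegal
(6,2): flips 1 -> legal
(7,2): flips 1 -> legal
(7,3): no bracket -> illegal
(7,4): no bracket -> illegal
W mobility = 8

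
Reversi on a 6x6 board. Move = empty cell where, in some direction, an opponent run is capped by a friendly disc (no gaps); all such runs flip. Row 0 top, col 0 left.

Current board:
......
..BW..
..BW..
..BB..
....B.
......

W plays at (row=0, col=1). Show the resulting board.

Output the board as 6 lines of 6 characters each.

Place W at (0,1); scan 8 dirs for brackets.
Dir NW: edge -> no flip
Dir N: edge -> no flip
Dir NE: edge -> no flip
Dir W: first cell '.' (not opp) -> no flip
Dir E: first cell '.' (not opp) -> no flip
Dir SW: first cell '.' (not opp) -> no flip
Dir S: first cell '.' (not opp) -> no flip
Dir SE: opp run (1,2) capped by W -> flip
All flips: (1,2)

Answer: .W....
..WW..
..BW..
..BB..
....B.
......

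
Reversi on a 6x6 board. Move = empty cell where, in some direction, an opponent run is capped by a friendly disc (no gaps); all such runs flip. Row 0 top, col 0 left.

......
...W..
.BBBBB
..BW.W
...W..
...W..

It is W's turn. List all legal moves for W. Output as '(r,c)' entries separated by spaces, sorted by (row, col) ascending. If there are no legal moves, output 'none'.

Answer: (1,0) (1,1) (1,5) (3,1)

Derivation:
(1,0): flips 2 -> legal
(1,1): flips 1 -> legal
(1,2): no bracket -> illegal
(1,4): no bracket -> illegal
(1,5): flips 2 -> legal
(2,0): no bracket -> illegal
(3,0): no bracket -> illegal
(3,1): flips 2 -> legal
(3,4): no bracket -> illegal
(4,1): no bracket -> illegal
(4,2): no bracket -> illegal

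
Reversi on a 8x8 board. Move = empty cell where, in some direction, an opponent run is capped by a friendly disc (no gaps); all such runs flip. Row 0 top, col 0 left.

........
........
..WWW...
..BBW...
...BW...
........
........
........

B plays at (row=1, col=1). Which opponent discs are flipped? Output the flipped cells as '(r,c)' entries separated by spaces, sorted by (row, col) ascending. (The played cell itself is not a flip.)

Dir NW: first cell '.' (not opp) -> no flip
Dir N: first cell '.' (not opp) -> no flip
Dir NE: first cell '.' (not opp) -> no flip
Dir W: first cell '.' (not opp) -> no flip
Dir E: first cell '.' (not opp) -> no flip
Dir SW: first cell '.' (not opp) -> no flip
Dir S: first cell '.' (not opp) -> no flip
Dir SE: opp run (2,2) capped by B -> flip

Answer: (2,2)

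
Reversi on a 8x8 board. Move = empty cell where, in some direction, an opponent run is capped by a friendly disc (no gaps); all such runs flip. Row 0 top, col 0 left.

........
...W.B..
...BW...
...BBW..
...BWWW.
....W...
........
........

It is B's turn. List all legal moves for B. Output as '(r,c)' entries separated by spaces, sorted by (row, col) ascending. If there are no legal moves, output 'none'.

Answer: (0,3) (1,4) (2,5) (3,6) (4,7) (5,5) (5,6) (6,4) (6,5)

Derivation:
(0,2): no bracket -> illegal
(0,3): flips 1 -> legal
(0,4): no bracket -> illegal
(1,2): no bracket -> illegal
(1,4): flips 1 -> legal
(2,2): no bracket -> illegal
(2,5): flips 1 -> legal
(2,6): no bracket -> illegal
(3,6): flips 1 -> legal
(3,7): no bracket -> illegal
(4,7): flips 3 -> legal
(5,3): no bracket -> illegal
(5,5): flips 1 -> legal
(5,6): flips 1 -> legal
(5,7): no bracket -> illegal
(6,3): no bracket -> illegal
(6,4): flips 2 -> legal
(6,5): flips 1 -> legal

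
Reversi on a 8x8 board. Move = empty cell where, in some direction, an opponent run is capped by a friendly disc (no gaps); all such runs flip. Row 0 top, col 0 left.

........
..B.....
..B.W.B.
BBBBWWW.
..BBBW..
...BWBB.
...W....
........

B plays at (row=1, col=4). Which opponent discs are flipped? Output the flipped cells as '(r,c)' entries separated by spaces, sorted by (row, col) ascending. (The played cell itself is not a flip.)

Dir NW: first cell '.' (not opp) -> no flip
Dir N: first cell '.' (not opp) -> no flip
Dir NE: first cell '.' (not opp) -> no flip
Dir W: first cell '.' (not opp) -> no flip
Dir E: first cell '.' (not opp) -> no flip
Dir SW: first cell '.' (not opp) -> no flip
Dir S: opp run (2,4) (3,4) capped by B -> flip
Dir SE: first cell '.' (not opp) -> no flip

Answer: (2,4) (3,4)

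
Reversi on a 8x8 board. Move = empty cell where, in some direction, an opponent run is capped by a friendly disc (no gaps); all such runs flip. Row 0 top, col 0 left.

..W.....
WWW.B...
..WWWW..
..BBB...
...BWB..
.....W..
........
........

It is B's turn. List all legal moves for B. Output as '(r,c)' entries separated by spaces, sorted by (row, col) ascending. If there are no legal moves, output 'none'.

Answer: (0,0) (0,1) (1,3) (1,5) (1,6) (3,6) (5,4) (6,5) (6,6)

Derivation:
(0,0): flips 2 -> legal
(0,1): flips 2 -> legal
(0,3): no bracket -> illegal
(1,3): flips 1 -> legal
(1,5): flips 1 -> legal
(1,6): flips 1 -> legal
(2,0): no bracket -> illegal
(2,1): no bracket -> illegal
(2,6): no bracket -> illegal
(3,1): no bracket -> illegal
(3,5): no bracket -> illegal
(3,6): flips 1 -> legal
(4,6): no bracket -> illegal
(5,3): no bracket -> illegal
(5,4): flips 1 -> legal
(5,6): no bracket -> illegal
(6,4): no bracket -> illegal
(6,5): flips 1 -> legal
(6,6): flips 2 -> legal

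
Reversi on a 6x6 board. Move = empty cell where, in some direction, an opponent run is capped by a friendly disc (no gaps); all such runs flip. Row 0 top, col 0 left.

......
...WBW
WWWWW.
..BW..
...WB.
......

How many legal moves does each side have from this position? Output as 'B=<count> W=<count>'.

Answer: B=6 W=7

Derivation:
-- B to move --
(0,2): no bracket -> illegal
(0,3): no bracket -> illegal
(0,4): no bracket -> illegal
(0,5): no bracket -> illegal
(1,0): flips 1 -> legal
(1,1): flips 2 -> legal
(1,2): flips 2 -> legal
(2,5): no bracket -> illegal
(3,0): no bracket -> illegal
(3,1): no bracket -> illegal
(3,4): flips 2 -> legal
(3,5): no bracket -> illegal
(4,2): flips 1 -> legal
(5,2): no bracket -> illegal
(5,3): no bracket -> illegal
(5,4): flips 1 -> legal
B mobility = 6
-- W to move --
(0,3): no bracket -> illegal
(0,4): flips 1 -> legal
(0,5): flips 1 -> legal
(2,5): no bracket -> illegal
(3,1): flips 1 -> legal
(3,4): no bracket -> illegal
(3,5): no bracket -> illegal
(4,1): flips 1 -> legal
(4,2): flips 1 -> legal
(4,5): flips 1 -> legal
(5,3): no bracket -> illegal
(5,4): no bracket -> illegal
(5,5): flips 1 -> legal
W mobility = 7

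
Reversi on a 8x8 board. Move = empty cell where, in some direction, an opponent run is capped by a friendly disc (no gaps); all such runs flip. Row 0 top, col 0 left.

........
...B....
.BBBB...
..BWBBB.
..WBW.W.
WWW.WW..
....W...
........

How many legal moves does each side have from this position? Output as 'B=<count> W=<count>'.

-- B to move --
(3,1): no bracket -> illegal
(3,7): no bracket -> illegal
(4,0): no bracket -> illegal
(4,1): flips 1 -> legal
(4,5): flips 1 -> legal
(4,7): no bracket -> illegal
(5,3): flips 1 -> legal
(5,6): flips 1 -> legal
(5,7): flips 1 -> legal
(6,0): flips 3 -> legal
(6,1): flips 1 -> legal
(6,2): flips 2 -> legal
(6,3): no bracket -> illegal
(6,5): flips 1 -> legal
(6,6): flips 3 -> legal
(7,3): no bracket -> illegal
(7,4): flips 3 -> legal
(7,5): no bracket -> illegal
B mobility = 11
-- W to move --
(0,2): flips 3 -> legal
(0,3): flips 2 -> legal
(0,4): no bracket -> illegal
(1,0): flips 3 -> legal
(1,1): flips 1 -> legal
(1,2): flips 2 -> legal
(1,4): flips 2 -> legal
(1,5): flips 1 -> legal
(2,0): no bracket -> illegal
(2,5): flips 2 -> legal
(2,6): flips 2 -> legal
(2,7): no bracket -> illegal
(3,0): no bracket -> illegal
(3,1): flips 1 -> legal
(3,7): flips 3 -> legal
(4,1): no bracket -> illegal
(4,5): no bracket -> illegal
(4,7): no bracket -> illegal
(5,3): flips 1 -> legal
W mobility = 12

Answer: B=11 W=12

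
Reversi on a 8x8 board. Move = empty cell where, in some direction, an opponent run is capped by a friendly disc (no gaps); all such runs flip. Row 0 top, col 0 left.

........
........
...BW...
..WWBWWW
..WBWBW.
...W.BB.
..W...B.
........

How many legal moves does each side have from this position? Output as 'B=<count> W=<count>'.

Answer: B=11 W=8

Derivation:
-- B to move --
(1,3): no bracket -> illegal
(1,4): flips 1 -> legal
(1,5): no bracket -> illegal
(2,1): flips 1 -> legal
(2,2): flips 2 -> legal
(2,5): flips 2 -> legal
(2,6): flips 2 -> legal
(2,7): flips 1 -> legal
(3,1): flips 2 -> legal
(4,1): flips 2 -> legal
(4,7): flips 1 -> legal
(5,1): no bracket -> illegal
(5,2): no bracket -> illegal
(5,4): flips 1 -> legal
(5,7): no bracket -> illegal
(6,1): no bracket -> illegal
(6,3): flips 1 -> legal
(6,4): no bracket -> illegal
(7,1): no bracket -> illegal
(7,2): no bracket -> illegal
(7,3): no bracket -> illegal
B mobility = 11
-- W to move --
(1,2): no bracket -> illegal
(1,3): flips 1 -> legal
(1,4): flips 1 -> legal
(2,2): flips 1 -> legal
(2,5): no bracket -> illegal
(4,7): no bracket -> illegal
(5,2): no bracket -> illegal
(5,4): flips 2 -> legal
(5,7): no bracket -> illegal
(6,4): flips 1 -> legal
(6,5): flips 2 -> legal
(6,7): no bracket -> illegal
(7,5): no bracket -> illegal
(7,6): flips 2 -> legal
(7,7): flips 2 -> legal
W mobility = 8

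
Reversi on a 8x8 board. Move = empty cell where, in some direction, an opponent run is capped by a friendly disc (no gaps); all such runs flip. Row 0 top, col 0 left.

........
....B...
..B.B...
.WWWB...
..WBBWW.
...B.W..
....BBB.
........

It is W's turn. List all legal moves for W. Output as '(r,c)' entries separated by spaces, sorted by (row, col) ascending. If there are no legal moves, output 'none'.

Answer: (1,1) (1,2) (1,3) (1,5) (2,3) (3,5) (5,4) (6,3) (7,3) (7,5) (7,7)

Derivation:
(0,3): no bracket -> illegal
(0,4): no bracket -> illegal
(0,5): no bracket -> illegal
(1,1): flips 1 -> legal
(1,2): flips 1 -> legal
(1,3): flips 1 -> legal
(1,5): flips 1 -> legal
(2,1): no bracket -> illegal
(2,3): flips 1 -> legal
(2,5): no bracket -> illegal
(3,5): flips 1 -> legal
(5,2): no bracket -> illegal
(5,4): flips 1 -> legal
(5,6): no bracket -> illegal
(5,7): no bracket -> illegal
(6,2): no bracket -> illegal
(6,3): flips 2 -> legal
(6,7): no bracket -> illegal
(7,3): flips 1 -> legal
(7,4): no bracket -> illegal
(7,5): flips 3 -> legal
(7,6): no bracket -> illegal
(7,7): flips 1 -> legal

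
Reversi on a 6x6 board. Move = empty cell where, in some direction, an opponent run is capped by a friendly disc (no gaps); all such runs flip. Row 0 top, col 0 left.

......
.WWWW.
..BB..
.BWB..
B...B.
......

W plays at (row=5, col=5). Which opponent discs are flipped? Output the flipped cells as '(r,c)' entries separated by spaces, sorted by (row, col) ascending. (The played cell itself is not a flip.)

Answer: (2,2) (3,3) (4,4)

Derivation:
Dir NW: opp run (4,4) (3,3) (2,2) capped by W -> flip
Dir N: first cell '.' (not opp) -> no flip
Dir NE: edge -> no flip
Dir W: first cell '.' (not opp) -> no flip
Dir E: edge -> no flip
Dir SW: edge -> no flip
Dir S: edge -> no flip
Dir SE: edge -> no flip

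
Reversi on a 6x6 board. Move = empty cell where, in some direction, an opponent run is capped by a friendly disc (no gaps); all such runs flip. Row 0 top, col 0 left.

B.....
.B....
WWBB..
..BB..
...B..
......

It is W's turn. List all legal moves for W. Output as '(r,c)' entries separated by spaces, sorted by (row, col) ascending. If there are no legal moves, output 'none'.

(0,1): flips 1 -> legal
(0,2): flips 1 -> legal
(1,0): no bracket -> illegal
(1,2): no bracket -> illegal
(1,3): no bracket -> illegal
(1,4): no bracket -> illegal
(2,4): flips 2 -> legal
(3,1): no bracket -> illegal
(3,4): no bracket -> illegal
(4,1): no bracket -> illegal
(4,2): no bracket -> illegal
(4,4): no bracket -> illegal
(5,2): no bracket -> illegal
(5,3): no bracket -> illegal
(5,4): flips 2 -> legal

Answer: (0,1) (0,2) (2,4) (5,4)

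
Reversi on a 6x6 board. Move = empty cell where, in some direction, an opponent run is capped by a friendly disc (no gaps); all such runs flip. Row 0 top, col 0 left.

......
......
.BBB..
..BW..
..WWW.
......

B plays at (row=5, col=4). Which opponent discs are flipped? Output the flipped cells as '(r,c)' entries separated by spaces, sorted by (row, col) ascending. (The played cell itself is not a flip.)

Dir NW: opp run (4,3) capped by B -> flip
Dir N: opp run (4,4), next='.' -> no flip
Dir NE: first cell '.' (not opp) -> no flip
Dir W: first cell '.' (not opp) -> no flip
Dir E: first cell '.' (not opp) -> no flip
Dir SW: edge -> no flip
Dir S: edge -> no flip
Dir SE: edge -> no flip

Answer: (4,3)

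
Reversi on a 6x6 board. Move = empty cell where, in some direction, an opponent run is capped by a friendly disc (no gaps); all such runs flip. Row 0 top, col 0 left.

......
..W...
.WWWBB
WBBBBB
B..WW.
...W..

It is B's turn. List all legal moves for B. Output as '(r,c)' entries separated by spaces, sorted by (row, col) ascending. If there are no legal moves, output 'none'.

Answer: (0,1) (0,2) (1,0) (1,1) (1,3) (1,4) (2,0) (5,2) (5,4) (5,5)

Derivation:
(0,1): flips 2 -> legal
(0,2): flips 2 -> legal
(0,3): no bracket -> illegal
(1,0): flips 1 -> legal
(1,1): flips 2 -> legal
(1,3): flips 2 -> legal
(1,4): flips 1 -> legal
(2,0): flips 4 -> legal
(4,1): no bracket -> illegal
(4,2): no bracket -> illegal
(4,5): no bracket -> illegal
(5,2): flips 1 -> legal
(5,4): flips 2 -> legal
(5,5): flips 1 -> legal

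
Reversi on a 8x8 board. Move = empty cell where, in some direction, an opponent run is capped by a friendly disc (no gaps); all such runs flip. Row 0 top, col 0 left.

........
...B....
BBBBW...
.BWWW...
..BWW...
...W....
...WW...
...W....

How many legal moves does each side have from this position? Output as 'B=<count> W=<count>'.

Answer: B=8 W=10

Derivation:
-- B to move --
(1,4): no bracket -> illegal
(1,5): flips 2 -> legal
(2,5): flips 1 -> legal
(3,5): flips 4 -> legal
(4,1): flips 1 -> legal
(4,5): flips 3 -> legal
(5,2): no bracket -> illegal
(5,4): flips 2 -> legal
(5,5): flips 2 -> legal
(6,2): no bracket -> illegal
(6,5): no bracket -> illegal
(7,2): no bracket -> illegal
(7,4): no bracket -> illegal
(7,5): flips 2 -> legal
B mobility = 8
-- W to move --
(0,2): flips 1 -> legal
(0,3): flips 2 -> legal
(0,4): no bracket -> illegal
(1,0): flips 1 -> legal
(1,1): flips 1 -> legal
(1,2): flips 2 -> legal
(1,4): flips 1 -> legal
(3,0): flips 1 -> legal
(4,0): no bracket -> illegal
(4,1): flips 1 -> legal
(5,1): flips 1 -> legal
(5,2): flips 1 -> legal
W mobility = 10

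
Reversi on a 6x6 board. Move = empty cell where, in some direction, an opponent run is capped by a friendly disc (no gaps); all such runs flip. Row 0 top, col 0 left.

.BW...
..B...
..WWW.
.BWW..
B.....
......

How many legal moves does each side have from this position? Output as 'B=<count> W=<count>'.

-- B to move --
(0,3): flips 1 -> legal
(1,1): no bracket -> illegal
(1,3): flips 1 -> legal
(1,4): no bracket -> illegal
(1,5): no bracket -> illegal
(2,1): no bracket -> illegal
(2,5): no bracket -> illegal
(3,4): flips 3 -> legal
(3,5): no bracket -> illegal
(4,1): no bracket -> illegal
(4,2): flips 2 -> legal
(4,3): no bracket -> illegal
(4,4): no bracket -> illegal
B mobility = 4
-- W to move --
(0,0): flips 1 -> legal
(0,3): no bracket -> illegal
(1,0): no bracket -> illegal
(1,1): no bracket -> illegal
(1,3): no bracket -> illegal
(2,0): no bracket -> illegal
(2,1): no bracket -> illegal
(3,0): flips 1 -> legal
(4,1): no bracket -> illegal
(4,2): no bracket -> illegal
(5,0): no bracket -> illegal
(5,1): no bracket -> illegal
W mobility = 2

Answer: B=4 W=2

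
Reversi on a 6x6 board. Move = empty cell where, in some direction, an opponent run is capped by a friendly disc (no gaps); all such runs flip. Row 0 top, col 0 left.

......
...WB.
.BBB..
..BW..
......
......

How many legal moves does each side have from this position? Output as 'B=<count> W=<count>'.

Answer: B=6 W=3

Derivation:
-- B to move --
(0,2): no bracket -> illegal
(0,3): flips 1 -> legal
(0,4): flips 1 -> legal
(1,2): flips 1 -> legal
(2,4): no bracket -> illegal
(3,4): flips 1 -> legal
(4,2): no bracket -> illegal
(4,3): flips 1 -> legal
(4,4): flips 1 -> legal
B mobility = 6
-- W to move --
(0,3): no bracket -> illegal
(0,4): no bracket -> illegal
(0,5): no bracket -> illegal
(1,0): no bracket -> illegal
(1,1): flips 1 -> legal
(1,2): no bracket -> illegal
(1,5): flips 1 -> legal
(2,0): no bracket -> illegal
(2,4): no bracket -> illegal
(2,5): no bracket -> illegal
(3,0): no bracket -> illegal
(3,1): flips 2 -> legal
(3,4): no bracket -> illegal
(4,1): no bracket -> illegal
(4,2): no bracket -> illegal
(4,3): no bracket -> illegal
W mobility = 3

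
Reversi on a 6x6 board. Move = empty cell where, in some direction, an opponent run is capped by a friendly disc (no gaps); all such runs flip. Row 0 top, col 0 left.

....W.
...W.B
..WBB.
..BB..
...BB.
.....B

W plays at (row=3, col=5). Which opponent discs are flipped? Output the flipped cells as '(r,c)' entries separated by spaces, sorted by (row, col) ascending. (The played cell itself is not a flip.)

Answer: (2,4)

Derivation:
Dir NW: opp run (2,4) capped by W -> flip
Dir N: first cell '.' (not opp) -> no flip
Dir NE: edge -> no flip
Dir W: first cell '.' (not opp) -> no flip
Dir E: edge -> no flip
Dir SW: opp run (4,4), next='.' -> no flip
Dir S: first cell '.' (not opp) -> no flip
Dir SE: edge -> no flip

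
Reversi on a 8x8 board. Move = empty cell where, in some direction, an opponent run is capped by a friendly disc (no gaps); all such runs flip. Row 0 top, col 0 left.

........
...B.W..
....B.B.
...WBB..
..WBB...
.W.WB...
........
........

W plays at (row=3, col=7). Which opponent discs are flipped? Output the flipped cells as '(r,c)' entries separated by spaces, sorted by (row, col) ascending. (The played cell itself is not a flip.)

Answer: (2,6)

Derivation:
Dir NW: opp run (2,6) capped by W -> flip
Dir N: first cell '.' (not opp) -> no flip
Dir NE: edge -> no flip
Dir W: first cell '.' (not opp) -> no flip
Dir E: edge -> no flip
Dir SW: first cell '.' (not opp) -> no flip
Dir S: first cell '.' (not opp) -> no flip
Dir SE: edge -> no flip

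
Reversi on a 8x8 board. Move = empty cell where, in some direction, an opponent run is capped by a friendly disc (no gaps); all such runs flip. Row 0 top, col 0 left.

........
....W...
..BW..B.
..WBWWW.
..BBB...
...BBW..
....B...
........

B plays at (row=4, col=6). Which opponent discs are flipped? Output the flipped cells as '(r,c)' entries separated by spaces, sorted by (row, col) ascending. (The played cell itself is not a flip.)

Answer: (3,6) (5,5)

Derivation:
Dir NW: opp run (3,5), next='.' -> no flip
Dir N: opp run (3,6) capped by B -> flip
Dir NE: first cell '.' (not opp) -> no flip
Dir W: first cell '.' (not opp) -> no flip
Dir E: first cell '.' (not opp) -> no flip
Dir SW: opp run (5,5) capped by B -> flip
Dir S: first cell '.' (not opp) -> no flip
Dir SE: first cell '.' (not opp) -> no flip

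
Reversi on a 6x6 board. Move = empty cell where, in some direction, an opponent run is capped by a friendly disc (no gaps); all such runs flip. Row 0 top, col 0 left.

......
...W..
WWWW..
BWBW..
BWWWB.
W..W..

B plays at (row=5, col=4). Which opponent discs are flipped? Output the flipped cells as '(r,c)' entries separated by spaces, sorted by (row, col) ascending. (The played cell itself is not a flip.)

Dir NW: opp run (4,3) capped by B -> flip
Dir N: first cell 'B' (not opp) -> no flip
Dir NE: first cell '.' (not opp) -> no flip
Dir W: opp run (5,3), next='.' -> no flip
Dir E: first cell '.' (not opp) -> no flip
Dir SW: edge -> no flip
Dir S: edge -> no flip
Dir SE: edge -> no flip

Answer: (4,3)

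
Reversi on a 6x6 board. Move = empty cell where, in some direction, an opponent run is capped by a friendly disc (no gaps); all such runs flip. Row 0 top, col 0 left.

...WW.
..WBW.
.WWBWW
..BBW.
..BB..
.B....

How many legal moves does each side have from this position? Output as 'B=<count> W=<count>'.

-- B to move --
(0,1): flips 1 -> legal
(0,2): flips 2 -> legal
(0,5): flips 1 -> legal
(1,0): flips 1 -> legal
(1,1): flips 2 -> legal
(1,5): flips 2 -> legal
(2,0): flips 2 -> legal
(3,0): no bracket -> illegal
(3,1): flips 1 -> legal
(3,5): flips 2 -> legal
(4,4): no bracket -> illegal
(4,5): flips 1 -> legal
B mobility = 10
-- W to move --
(0,2): flips 1 -> legal
(3,1): flips 2 -> legal
(4,0): no bracket -> illegal
(4,1): flips 2 -> legal
(4,4): flips 1 -> legal
(5,0): no bracket -> illegal
(5,2): flips 3 -> legal
(5,3): flips 4 -> legal
(5,4): flips 2 -> legal
W mobility = 7

Answer: B=10 W=7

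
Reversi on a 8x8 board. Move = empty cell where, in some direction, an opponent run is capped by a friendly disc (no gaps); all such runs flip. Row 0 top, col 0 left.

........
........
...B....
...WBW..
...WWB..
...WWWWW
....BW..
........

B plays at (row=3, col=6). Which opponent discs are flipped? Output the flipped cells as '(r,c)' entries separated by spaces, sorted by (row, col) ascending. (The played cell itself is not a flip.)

Answer: (3,5)

Derivation:
Dir NW: first cell '.' (not opp) -> no flip
Dir N: first cell '.' (not opp) -> no flip
Dir NE: first cell '.' (not opp) -> no flip
Dir W: opp run (3,5) capped by B -> flip
Dir E: first cell '.' (not opp) -> no flip
Dir SW: first cell 'B' (not opp) -> no flip
Dir S: first cell '.' (not opp) -> no flip
Dir SE: first cell '.' (not opp) -> no flip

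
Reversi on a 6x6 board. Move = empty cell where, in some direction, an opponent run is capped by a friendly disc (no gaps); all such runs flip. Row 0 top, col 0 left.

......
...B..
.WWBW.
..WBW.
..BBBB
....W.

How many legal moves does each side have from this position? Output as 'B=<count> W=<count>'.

Answer: B=10 W=7

Derivation:
-- B to move --
(1,0): flips 2 -> legal
(1,1): flips 1 -> legal
(1,2): flips 2 -> legal
(1,4): flips 2 -> legal
(1,5): flips 1 -> legal
(2,0): flips 2 -> legal
(2,5): flips 2 -> legal
(3,0): no bracket -> illegal
(3,1): flips 2 -> legal
(3,5): flips 2 -> legal
(4,1): flips 1 -> legal
(5,3): no bracket -> illegal
(5,5): no bracket -> illegal
B mobility = 10
-- W to move --
(0,2): flips 1 -> legal
(0,3): no bracket -> illegal
(0,4): flips 1 -> legal
(1,2): flips 1 -> legal
(1,4): flips 1 -> legal
(3,1): no bracket -> illegal
(3,5): no bracket -> illegal
(4,1): no bracket -> illegal
(5,1): flips 2 -> legal
(5,2): flips 2 -> legal
(5,3): no bracket -> illegal
(5,5): flips 2 -> legal
W mobility = 7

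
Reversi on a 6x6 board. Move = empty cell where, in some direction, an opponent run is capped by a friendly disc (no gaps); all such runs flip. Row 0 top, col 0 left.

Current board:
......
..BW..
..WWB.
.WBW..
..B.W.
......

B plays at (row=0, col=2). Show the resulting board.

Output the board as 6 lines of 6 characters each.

Place B at (0,2); scan 8 dirs for brackets.
Dir NW: edge -> no flip
Dir N: edge -> no flip
Dir NE: edge -> no flip
Dir W: first cell '.' (not opp) -> no flip
Dir E: first cell '.' (not opp) -> no flip
Dir SW: first cell '.' (not opp) -> no flip
Dir S: first cell 'B' (not opp) -> no flip
Dir SE: opp run (1,3) capped by B -> flip
All flips: (1,3)

Answer: ..B...
..BB..
..WWB.
.WBW..
..B.W.
......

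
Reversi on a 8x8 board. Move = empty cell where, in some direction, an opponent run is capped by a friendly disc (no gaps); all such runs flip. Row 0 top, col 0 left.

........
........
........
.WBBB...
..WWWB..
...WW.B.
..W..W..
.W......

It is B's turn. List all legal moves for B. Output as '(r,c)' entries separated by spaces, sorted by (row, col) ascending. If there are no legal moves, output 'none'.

Answer: (3,0) (4,1) (5,1) (5,2) (5,5) (6,3) (6,4) (7,4) (7,6)

Derivation:
(2,0): no bracket -> illegal
(2,1): no bracket -> illegal
(2,2): no bracket -> illegal
(3,0): flips 1 -> legal
(3,5): no bracket -> illegal
(4,0): no bracket -> illegal
(4,1): flips 3 -> legal
(5,1): flips 1 -> legal
(5,2): flips 2 -> legal
(5,5): flips 1 -> legal
(6,0): no bracket -> illegal
(6,1): no bracket -> illegal
(6,3): flips 3 -> legal
(6,4): flips 2 -> legal
(6,6): no bracket -> illegal
(7,0): no bracket -> illegal
(7,2): no bracket -> illegal
(7,3): no bracket -> illegal
(7,4): flips 1 -> legal
(7,5): no bracket -> illegal
(7,6): flips 3 -> legal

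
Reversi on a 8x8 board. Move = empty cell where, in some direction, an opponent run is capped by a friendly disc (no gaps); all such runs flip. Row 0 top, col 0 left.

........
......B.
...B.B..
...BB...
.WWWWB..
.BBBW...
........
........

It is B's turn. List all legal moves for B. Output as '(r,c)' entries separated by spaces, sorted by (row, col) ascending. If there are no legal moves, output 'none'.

Answer: (3,0) (3,1) (3,2) (3,5) (4,0) (5,5) (6,3) (6,4)

Derivation:
(3,0): flips 1 -> legal
(3,1): flips 2 -> legal
(3,2): flips 1 -> legal
(3,5): flips 1 -> legal
(4,0): flips 4 -> legal
(5,0): no bracket -> illegal
(5,5): flips 2 -> legal
(6,3): flips 1 -> legal
(6,4): flips 2 -> legal
(6,5): no bracket -> illegal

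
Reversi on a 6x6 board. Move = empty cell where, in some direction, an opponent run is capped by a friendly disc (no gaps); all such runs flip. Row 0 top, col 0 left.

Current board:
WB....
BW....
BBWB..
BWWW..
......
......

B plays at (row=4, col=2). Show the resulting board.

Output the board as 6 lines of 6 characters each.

Answer: WB....
BW....
BBWB..
BBWW..
..B...
......

Derivation:
Place B at (4,2); scan 8 dirs for brackets.
Dir NW: opp run (3,1) capped by B -> flip
Dir N: opp run (3,2) (2,2), next='.' -> no flip
Dir NE: opp run (3,3), next='.' -> no flip
Dir W: first cell '.' (not opp) -> no flip
Dir E: first cell '.' (not opp) -> no flip
Dir SW: first cell '.' (not opp) -> no flip
Dir S: first cell '.' (not opp) -> no flip
Dir SE: first cell '.' (not opp) -> no flip
All flips: (3,1)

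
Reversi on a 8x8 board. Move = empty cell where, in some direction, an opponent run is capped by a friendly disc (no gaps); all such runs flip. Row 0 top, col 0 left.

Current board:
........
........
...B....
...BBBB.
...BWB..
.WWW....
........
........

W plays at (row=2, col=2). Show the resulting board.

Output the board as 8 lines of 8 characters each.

Place W at (2,2); scan 8 dirs for brackets.
Dir NW: first cell '.' (not opp) -> no flip
Dir N: first cell '.' (not opp) -> no flip
Dir NE: first cell '.' (not opp) -> no flip
Dir W: first cell '.' (not opp) -> no flip
Dir E: opp run (2,3), next='.' -> no flip
Dir SW: first cell '.' (not opp) -> no flip
Dir S: first cell '.' (not opp) -> no flip
Dir SE: opp run (3,3) capped by W -> flip
All flips: (3,3)

Answer: ........
........
..WB....
...WBBB.
...BWB..
.WWW....
........
........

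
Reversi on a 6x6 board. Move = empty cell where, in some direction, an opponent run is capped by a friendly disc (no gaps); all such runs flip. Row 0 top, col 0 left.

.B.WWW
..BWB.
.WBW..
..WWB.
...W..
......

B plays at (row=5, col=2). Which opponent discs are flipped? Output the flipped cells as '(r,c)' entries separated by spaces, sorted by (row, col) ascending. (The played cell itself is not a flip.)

Dir NW: first cell '.' (not opp) -> no flip
Dir N: first cell '.' (not opp) -> no flip
Dir NE: opp run (4,3) capped by B -> flip
Dir W: first cell '.' (not opp) -> no flip
Dir E: first cell '.' (not opp) -> no flip
Dir SW: edge -> no flip
Dir S: edge -> no flip
Dir SE: edge -> no flip

Answer: (4,3)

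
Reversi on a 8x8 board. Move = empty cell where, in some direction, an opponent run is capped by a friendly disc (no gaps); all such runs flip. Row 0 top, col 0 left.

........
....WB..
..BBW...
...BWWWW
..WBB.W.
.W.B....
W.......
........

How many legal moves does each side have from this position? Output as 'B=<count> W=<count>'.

-- B to move --
(0,3): no bracket -> illegal
(0,4): flips 3 -> legal
(0,5): flips 1 -> legal
(1,3): flips 1 -> legal
(2,5): flips 2 -> legal
(2,6): flips 1 -> legal
(2,7): no bracket -> illegal
(3,1): flips 1 -> legal
(3,2): no bracket -> illegal
(4,0): no bracket -> illegal
(4,1): flips 1 -> legal
(4,5): flips 1 -> legal
(4,7): no bracket -> illegal
(5,0): no bracket -> illegal
(5,2): no bracket -> illegal
(5,5): no bracket -> illegal
(5,6): no bracket -> illegal
(5,7): no bracket -> illegal
(6,1): no bracket -> illegal
(6,2): no bracket -> illegal
(7,0): no bracket -> illegal
(7,1): no bracket -> illegal
B mobility = 8
-- W to move --
(0,4): no bracket -> illegal
(0,5): no bracket -> illegal
(0,6): flips 1 -> legal
(1,1): no bracket -> illegal
(1,2): flips 1 -> legal
(1,3): no bracket -> illegal
(1,6): flips 1 -> legal
(2,1): flips 2 -> legal
(2,5): no bracket -> illegal
(2,6): no bracket -> illegal
(3,1): no bracket -> illegal
(3,2): flips 2 -> legal
(4,5): flips 2 -> legal
(5,2): flips 1 -> legal
(5,4): flips 1 -> legal
(5,5): no bracket -> illegal
(6,2): flips 2 -> legal
(6,3): no bracket -> illegal
(6,4): flips 1 -> legal
W mobility = 10

Answer: B=8 W=10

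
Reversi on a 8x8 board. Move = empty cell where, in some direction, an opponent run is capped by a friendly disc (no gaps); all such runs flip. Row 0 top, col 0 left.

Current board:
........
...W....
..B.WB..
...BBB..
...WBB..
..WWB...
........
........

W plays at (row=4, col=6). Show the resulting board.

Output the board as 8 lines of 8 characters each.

Place W at (4,6); scan 8 dirs for brackets.
Dir NW: opp run (3,5) capped by W -> flip
Dir N: first cell '.' (not opp) -> no flip
Dir NE: first cell '.' (not opp) -> no flip
Dir W: opp run (4,5) (4,4) capped by W -> flip
Dir E: first cell '.' (not opp) -> no flip
Dir SW: first cell '.' (not opp) -> no flip
Dir S: first cell '.' (not opp) -> no flip
Dir SE: first cell '.' (not opp) -> no flip
All flips: (3,5) (4,4) (4,5)

Answer: ........
...W....
..B.WB..
...BBW..
...WWWW.
..WWB...
........
........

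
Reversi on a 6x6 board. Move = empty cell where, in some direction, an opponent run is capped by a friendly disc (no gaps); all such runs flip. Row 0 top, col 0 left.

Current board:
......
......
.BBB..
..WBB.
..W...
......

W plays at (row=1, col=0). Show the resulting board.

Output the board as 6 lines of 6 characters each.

Place W at (1,0); scan 8 dirs for brackets.
Dir NW: edge -> no flip
Dir N: first cell '.' (not opp) -> no flip
Dir NE: first cell '.' (not opp) -> no flip
Dir W: edge -> no flip
Dir E: first cell '.' (not opp) -> no flip
Dir SW: edge -> no flip
Dir S: first cell '.' (not opp) -> no flip
Dir SE: opp run (2,1) capped by W -> flip
All flips: (2,1)

Answer: ......
W.....
.WBB..
..WBB.
..W...
......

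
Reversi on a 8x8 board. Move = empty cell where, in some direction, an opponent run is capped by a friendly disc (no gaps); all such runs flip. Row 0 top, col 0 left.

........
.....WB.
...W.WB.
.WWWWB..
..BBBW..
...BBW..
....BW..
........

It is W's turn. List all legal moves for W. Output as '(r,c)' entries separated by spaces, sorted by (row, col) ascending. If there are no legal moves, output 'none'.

Answer: (0,7) (1,7) (2,7) (3,6) (3,7) (4,1) (5,1) (5,2) (6,3) (7,3) (7,4) (7,5)

Derivation:
(0,5): no bracket -> illegal
(0,6): no bracket -> illegal
(0,7): flips 1 -> legal
(1,7): flips 1 -> legal
(2,4): no bracket -> illegal
(2,7): flips 1 -> legal
(3,6): flips 1 -> legal
(3,7): flips 1 -> legal
(4,1): flips 3 -> legal
(4,6): no bracket -> illegal
(5,1): flips 1 -> legal
(5,2): flips 4 -> legal
(6,2): no bracket -> illegal
(6,3): flips 4 -> legal
(7,3): flips 1 -> legal
(7,4): flips 3 -> legal
(7,5): flips 3 -> legal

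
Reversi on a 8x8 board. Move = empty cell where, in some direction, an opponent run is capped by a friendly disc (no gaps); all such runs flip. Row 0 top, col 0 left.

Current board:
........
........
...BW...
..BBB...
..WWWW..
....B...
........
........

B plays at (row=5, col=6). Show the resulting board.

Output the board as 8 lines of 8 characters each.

Place B at (5,6); scan 8 dirs for brackets.
Dir NW: opp run (4,5) capped by B -> flip
Dir N: first cell '.' (not opp) -> no flip
Dir NE: first cell '.' (not opp) -> no flip
Dir W: first cell '.' (not opp) -> no flip
Dir E: first cell '.' (not opp) -> no flip
Dir SW: first cell '.' (not opp) -> no flip
Dir S: first cell '.' (not opp) -> no flip
Dir SE: first cell '.' (not opp) -> no flip
All flips: (4,5)

Answer: ........
........
...BW...
..BBB...
..WWWB..
....B.B.
........
........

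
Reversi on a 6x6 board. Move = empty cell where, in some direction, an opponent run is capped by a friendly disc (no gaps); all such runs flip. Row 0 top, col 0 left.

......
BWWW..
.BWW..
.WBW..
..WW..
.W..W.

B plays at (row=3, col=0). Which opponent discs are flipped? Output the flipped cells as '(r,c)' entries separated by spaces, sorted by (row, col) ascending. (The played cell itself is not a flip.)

Answer: (3,1)

Derivation:
Dir NW: edge -> no flip
Dir N: first cell '.' (not opp) -> no flip
Dir NE: first cell 'B' (not opp) -> no flip
Dir W: edge -> no flip
Dir E: opp run (3,1) capped by B -> flip
Dir SW: edge -> no flip
Dir S: first cell '.' (not opp) -> no flip
Dir SE: first cell '.' (not opp) -> no flip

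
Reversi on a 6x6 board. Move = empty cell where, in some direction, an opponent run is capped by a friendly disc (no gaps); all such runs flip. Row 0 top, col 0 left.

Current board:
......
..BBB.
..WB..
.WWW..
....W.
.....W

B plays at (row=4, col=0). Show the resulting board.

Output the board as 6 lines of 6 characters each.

Answer: ......
..BBB.
..BB..
.BWW..
B...W.
.....W

Derivation:
Place B at (4,0); scan 8 dirs for brackets.
Dir NW: edge -> no flip
Dir N: first cell '.' (not opp) -> no flip
Dir NE: opp run (3,1) (2,2) capped by B -> flip
Dir W: edge -> no flip
Dir E: first cell '.' (not opp) -> no flip
Dir SW: edge -> no flip
Dir S: first cell '.' (not opp) -> no flip
Dir SE: first cell '.' (not opp) -> no flip
All flips: (2,2) (3,1)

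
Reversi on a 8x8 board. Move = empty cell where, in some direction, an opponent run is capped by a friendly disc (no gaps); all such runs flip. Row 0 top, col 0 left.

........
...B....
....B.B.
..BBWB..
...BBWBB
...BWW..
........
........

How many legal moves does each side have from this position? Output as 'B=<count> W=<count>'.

Answer: B=5 W=9

Derivation:
-- B to move --
(2,3): no bracket -> illegal
(2,5): flips 1 -> legal
(3,6): no bracket -> illegal
(5,6): flips 2 -> legal
(6,3): no bracket -> illegal
(6,4): flips 2 -> legal
(6,5): flips 3 -> legal
(6,6): flips 1 -> legal
B mobility = 5
-- W to move --
(0,2): no bracket -> illegal
(0,3): no bracket -> illegal
(0,4): no bracket -> illegal
(1,2): no bracket -> illegal
(1,4): flips 1 -> legal
(1,5): no bracket -> illegal
(1,6): no bracket -> illegal
(1,7): no bracket -> illegal
(2,1): flips 2 -> legal
(2,2): flips 2 -> legal
(2,3): no bracket -> illegal
(2,5): flips 1 -> legal
(2,7): no bracket -> illegal
(3,1): flips 2 -> legal
(3,6): flips 1 -> legal
(3,7): flips 1 -> legal
(4,1): no bracket -> illegal
(4,2): flips 2 -> legal
(5,2): flips 2 -> legal
(5,6): no bracket -> illegal
(5,7): no bracket -> illegal
(6,2): no bracket -> illegal
(6,3): no bracket -> illegal
(6,4): no bracket -> illegal
W mobility = 9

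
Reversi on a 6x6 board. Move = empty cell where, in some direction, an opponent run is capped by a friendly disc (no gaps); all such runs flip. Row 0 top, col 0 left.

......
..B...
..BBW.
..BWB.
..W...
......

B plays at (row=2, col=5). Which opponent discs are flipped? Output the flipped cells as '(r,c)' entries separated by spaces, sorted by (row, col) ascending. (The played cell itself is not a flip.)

Dir NW: first cell '.' (not opp) -> no flip
Dir N: first cell '.' (not opp) -> no flip
Dir NE: edge -> no flip
Dir W: opp run (2,4) capped by B -> flip
Dir E: edge -> no flip
Dir SW: first cell 'B' (not opp) -> no flip
Dir S: first cell '.' (not opp) -> no flip
Dir SE: edge -> no flip

Answer: (2,4)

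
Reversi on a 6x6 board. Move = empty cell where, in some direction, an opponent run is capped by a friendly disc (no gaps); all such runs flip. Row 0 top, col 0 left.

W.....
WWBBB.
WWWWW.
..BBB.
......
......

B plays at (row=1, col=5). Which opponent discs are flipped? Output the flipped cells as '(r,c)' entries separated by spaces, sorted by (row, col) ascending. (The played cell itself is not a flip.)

Dir NW: first cell '.' (not opp) -> no flip
Dir N: first cell '.' (not opp) -> no flip
Dir NE: edge -> no flip
Dir W: first cell 'B' (not opp) -> no flip
Dir E: edge -> no flip
Dir SW: opp run (2,4) capped by B -> flip
Dir S: first cell '.' (not opp) -> no flip
Dir SE: edge -> no flip

Answer: (2,4)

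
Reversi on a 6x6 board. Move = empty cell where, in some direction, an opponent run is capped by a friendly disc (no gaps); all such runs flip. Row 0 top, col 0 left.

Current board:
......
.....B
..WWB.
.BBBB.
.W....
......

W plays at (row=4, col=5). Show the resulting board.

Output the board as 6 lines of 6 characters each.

Answer: ......
.....B
..WWB.
.BBBW.
.W...W
......

Derivation:
Place W at (4,5); scan 8 dirs for brackets.
Dir NW: opp run (3,4) capped by W -> flip
Dir N: first cell '.' (not opp) -> no flip
Dir NE: edge -> no flip
Dir W: first cell '.' (not opp) -> no flip
Dir E: edge -> no flip
Dir SW: first cell '.' (not opp) -> no flip
Dir S: first cell '.' (not opp) -> no flip
Dir SE: edge -> no flip
All flips: (3,4)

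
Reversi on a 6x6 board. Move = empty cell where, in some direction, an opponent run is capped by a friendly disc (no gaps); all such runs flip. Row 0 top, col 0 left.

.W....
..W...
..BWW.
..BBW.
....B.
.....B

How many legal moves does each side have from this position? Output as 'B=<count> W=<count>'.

Answer: B=6 W=6

Derivation:
-- B to move --
(0,0): no bracket -> illegal
(0,2): flips 1 -> legal
(0,3): no bracket -> illegal
(1,0): no bracket -> illegal
(1,1): no bracket -> illegal
(1,3): flips 1 -> legal
(1,4): flips 3 -> legal
(1,5): flips 1 -> legal
(2,1): no bracket -> illegal
(2,5): flips 2 -> legal
(3,5): flips 1 -> legal
(4,3): no bracket -> illegal
(4,5): no bracket -> illegal
B mobility = 6
-- W to move --
(1,1): no bracket -> illegal
(1,3): no bracket -> illegal
(2,1): flips 1 -> legal
(3,1): flips 2 -> legal
(3,5): no bracket -> illegal
(4,1): flips 1 -> legal
(4,2): flips 3 -> legal
(4,3): flips 1 -> legal
(4,5): no bracket -> illegal
(5,3): no bracket -> illegal
(5,4): flips 1 -> legal
W mobility = 6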